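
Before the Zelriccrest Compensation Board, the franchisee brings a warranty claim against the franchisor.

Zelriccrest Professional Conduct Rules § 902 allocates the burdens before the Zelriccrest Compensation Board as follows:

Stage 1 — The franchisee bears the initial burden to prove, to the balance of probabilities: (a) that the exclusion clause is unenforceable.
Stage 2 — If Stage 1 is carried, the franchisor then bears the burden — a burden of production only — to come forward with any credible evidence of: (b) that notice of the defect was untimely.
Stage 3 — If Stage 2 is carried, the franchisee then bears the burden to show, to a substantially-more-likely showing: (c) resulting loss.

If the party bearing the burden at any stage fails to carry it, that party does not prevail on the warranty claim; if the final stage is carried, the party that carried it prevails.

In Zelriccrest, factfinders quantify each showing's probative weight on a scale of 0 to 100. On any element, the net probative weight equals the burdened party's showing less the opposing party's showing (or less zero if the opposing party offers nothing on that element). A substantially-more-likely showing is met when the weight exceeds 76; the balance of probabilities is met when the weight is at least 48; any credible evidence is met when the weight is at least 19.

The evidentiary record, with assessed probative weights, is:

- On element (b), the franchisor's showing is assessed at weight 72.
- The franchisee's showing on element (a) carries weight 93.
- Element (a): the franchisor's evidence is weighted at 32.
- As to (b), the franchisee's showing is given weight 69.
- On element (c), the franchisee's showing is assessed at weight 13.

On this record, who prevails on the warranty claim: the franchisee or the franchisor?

Stage 1 (franchisee, the balance of probabilities, weight is at least 48): (a) net 93−32=61 ≥ 48 — meets.
  The franchisee carries Stage 1; the franchisor now bears the burden.
Stage 2 (franchisor, any credible evidence, weight is at least 19): (b) net 72−69=3 < 19 — fails.
  Not every element is met, so the franchisor fails to carry Stage 2.
The franchisee prevails.

franchisee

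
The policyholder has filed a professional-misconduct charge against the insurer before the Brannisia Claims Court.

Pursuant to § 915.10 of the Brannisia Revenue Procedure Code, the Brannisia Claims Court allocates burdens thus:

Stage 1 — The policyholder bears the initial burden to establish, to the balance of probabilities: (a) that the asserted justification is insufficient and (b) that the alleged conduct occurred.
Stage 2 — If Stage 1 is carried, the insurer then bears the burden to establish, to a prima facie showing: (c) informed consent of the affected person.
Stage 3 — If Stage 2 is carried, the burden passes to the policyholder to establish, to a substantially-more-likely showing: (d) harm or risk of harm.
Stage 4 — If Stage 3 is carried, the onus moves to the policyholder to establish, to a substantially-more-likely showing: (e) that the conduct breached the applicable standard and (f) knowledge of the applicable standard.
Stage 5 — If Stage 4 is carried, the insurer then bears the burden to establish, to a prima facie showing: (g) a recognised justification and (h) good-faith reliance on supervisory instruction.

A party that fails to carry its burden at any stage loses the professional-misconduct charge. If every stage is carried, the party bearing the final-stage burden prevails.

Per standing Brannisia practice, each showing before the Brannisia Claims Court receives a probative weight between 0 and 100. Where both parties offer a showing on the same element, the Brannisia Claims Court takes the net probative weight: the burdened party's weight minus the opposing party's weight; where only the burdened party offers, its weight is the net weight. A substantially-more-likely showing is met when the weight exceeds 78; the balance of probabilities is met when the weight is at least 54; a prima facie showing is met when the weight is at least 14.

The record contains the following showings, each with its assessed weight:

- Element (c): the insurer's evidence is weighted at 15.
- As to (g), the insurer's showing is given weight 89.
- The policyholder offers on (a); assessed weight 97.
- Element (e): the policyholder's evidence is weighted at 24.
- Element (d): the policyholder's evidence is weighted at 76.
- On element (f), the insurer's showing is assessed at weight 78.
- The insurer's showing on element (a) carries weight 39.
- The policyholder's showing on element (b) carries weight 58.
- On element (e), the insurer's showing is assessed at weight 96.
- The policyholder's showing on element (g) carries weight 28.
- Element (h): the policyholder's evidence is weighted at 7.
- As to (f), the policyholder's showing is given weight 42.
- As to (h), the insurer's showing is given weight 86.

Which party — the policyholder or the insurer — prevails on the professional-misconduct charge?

insurer

Stage 1 (policyholder, the balance of probabilities, weight is at least 54): (a) net 97−39=58 ≥ 54 — meets; (b) 58 ≥ 54 — meets.
  The policyholder carries Stage 1; the insurer now bears the burden.
Stage 2 (insurer, a prima facie showing, weight is at least 14): (c) 15 ≥ 14 — meets.
  Stage 2 carried; the burden shifts to the policyholder.
Stage 3 (policyholder, a substantially-more-likely showing, weight exceeds 78): (d) 76 ≤ 78 — fails.
  Stage 3 not carried; the policyholder fails its burden.
The analysis ends at Stage 3; the insurer prevails.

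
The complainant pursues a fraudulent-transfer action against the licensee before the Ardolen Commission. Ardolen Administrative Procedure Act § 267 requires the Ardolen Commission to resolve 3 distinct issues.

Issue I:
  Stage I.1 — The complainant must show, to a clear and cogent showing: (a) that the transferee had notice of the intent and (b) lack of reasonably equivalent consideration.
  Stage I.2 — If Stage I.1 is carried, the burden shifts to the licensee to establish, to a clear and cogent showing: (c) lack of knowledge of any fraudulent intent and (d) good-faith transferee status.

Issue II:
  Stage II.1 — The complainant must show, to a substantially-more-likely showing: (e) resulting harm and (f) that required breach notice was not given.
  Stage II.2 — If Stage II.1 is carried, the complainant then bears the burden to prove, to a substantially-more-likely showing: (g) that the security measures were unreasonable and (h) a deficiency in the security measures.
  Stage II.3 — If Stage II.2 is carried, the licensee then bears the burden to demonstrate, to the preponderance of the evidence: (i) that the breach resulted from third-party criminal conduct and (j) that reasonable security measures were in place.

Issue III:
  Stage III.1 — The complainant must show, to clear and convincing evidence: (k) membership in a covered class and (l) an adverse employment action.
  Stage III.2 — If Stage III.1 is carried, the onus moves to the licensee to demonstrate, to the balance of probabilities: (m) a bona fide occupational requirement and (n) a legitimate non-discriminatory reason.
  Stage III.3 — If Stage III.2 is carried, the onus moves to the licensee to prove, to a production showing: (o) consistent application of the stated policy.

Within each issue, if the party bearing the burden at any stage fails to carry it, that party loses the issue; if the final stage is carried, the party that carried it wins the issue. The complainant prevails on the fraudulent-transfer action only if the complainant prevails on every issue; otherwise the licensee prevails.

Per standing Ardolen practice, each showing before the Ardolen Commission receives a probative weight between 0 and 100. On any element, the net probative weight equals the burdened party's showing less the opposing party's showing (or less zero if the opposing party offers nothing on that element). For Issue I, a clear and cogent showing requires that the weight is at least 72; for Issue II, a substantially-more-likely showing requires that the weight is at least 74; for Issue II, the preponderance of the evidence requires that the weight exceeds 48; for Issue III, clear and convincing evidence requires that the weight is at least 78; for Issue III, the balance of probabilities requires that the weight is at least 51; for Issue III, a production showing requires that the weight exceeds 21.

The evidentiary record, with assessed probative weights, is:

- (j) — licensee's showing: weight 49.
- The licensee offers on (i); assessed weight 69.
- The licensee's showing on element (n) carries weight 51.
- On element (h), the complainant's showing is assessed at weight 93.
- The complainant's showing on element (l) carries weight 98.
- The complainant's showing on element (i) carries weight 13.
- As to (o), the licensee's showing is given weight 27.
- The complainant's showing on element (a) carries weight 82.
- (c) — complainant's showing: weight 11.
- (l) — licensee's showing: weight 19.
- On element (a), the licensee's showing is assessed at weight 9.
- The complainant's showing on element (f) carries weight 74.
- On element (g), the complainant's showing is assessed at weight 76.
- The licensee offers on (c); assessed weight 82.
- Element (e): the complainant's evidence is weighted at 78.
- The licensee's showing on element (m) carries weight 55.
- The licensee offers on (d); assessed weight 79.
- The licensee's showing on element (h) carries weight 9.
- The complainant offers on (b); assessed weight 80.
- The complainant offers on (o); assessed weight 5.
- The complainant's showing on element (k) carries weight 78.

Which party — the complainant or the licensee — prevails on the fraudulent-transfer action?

licensee

— Issue I —
Stage I.1 — burden on complainant; standard: a clear and cogent showing (weight is at least 72).
    (a): 82 − 9 = 73 ≥ 72 [met]
    (b): 80 ≥ 72 [met]
  The complainant carries Stage I.1; the licensee now bears the burden.
Stage I.2 — burden on licensee; standard: a clear and cogent showing (weight is at least 72).
    (c): 82 − 11 = 71 < 72 [not met]
    (d): 79 ≥ 72 [met]
  Not every element is met, so the licensee fails to carry Stage I.2.
So the complainant prevails on this issue.
— Issue II —
Stage II.1 (complainant, a substantially-more-likely showing, weight is at least 74): (e) 78 ≥ 74 — meets; (f) 74 ≥ 74 — meets.
  Stage II.1 is satisfied; the complainant continues to bear the burden.
Stage II.2 (complainant, a substantially-more-likely showing, weight is at least 74): (g) 76 ≥ 74 — meets; (h) net 93−9=84 ≥ 74 — meets.
  Stage II.2 carried; the burden shifts to the licensee.
Stage II.3 (licensee, the preponderance of the evidence, weight exceeds 48): (i) net 69−13=56 > 48 — meets; (j) 49 > 48 — meets.
  All elements met at the final stage.
Every stage carried; the licensee prevails on this issue.
— Issue III —
Stage III.1 — burden on complainant; standard: clear and convincing evidence (weight is at least 78).
    (k): 78 ≥ 78 [met]
    (l): 98 − 19 = 79 ≥ 78 [met]
  Stage III.1 carried; the burden shifts to the licensee.
Stage III.2 — burden on licensee; standard: the balance of probabilities (weight is at least 51).
    (m): 55 ≥ 51 [met]
    (n): 51 ≥ 51 [met]
  Stage III.2 carried; the burden remains with the licensee.
Stage III.3 — burden on licensee; standard: a production showing (weight exceeds 21).
    (o): 27 − 5 = 22 > 21 [met]
  The licensee carries the last stage.
With every stage satisfied, the licensee prevails on this issue.
Per-issue: Issue I → complainant; Issue II → licensee; Issue III → licensee. The complainant must prevail on every issue; overall, the licensee prevails.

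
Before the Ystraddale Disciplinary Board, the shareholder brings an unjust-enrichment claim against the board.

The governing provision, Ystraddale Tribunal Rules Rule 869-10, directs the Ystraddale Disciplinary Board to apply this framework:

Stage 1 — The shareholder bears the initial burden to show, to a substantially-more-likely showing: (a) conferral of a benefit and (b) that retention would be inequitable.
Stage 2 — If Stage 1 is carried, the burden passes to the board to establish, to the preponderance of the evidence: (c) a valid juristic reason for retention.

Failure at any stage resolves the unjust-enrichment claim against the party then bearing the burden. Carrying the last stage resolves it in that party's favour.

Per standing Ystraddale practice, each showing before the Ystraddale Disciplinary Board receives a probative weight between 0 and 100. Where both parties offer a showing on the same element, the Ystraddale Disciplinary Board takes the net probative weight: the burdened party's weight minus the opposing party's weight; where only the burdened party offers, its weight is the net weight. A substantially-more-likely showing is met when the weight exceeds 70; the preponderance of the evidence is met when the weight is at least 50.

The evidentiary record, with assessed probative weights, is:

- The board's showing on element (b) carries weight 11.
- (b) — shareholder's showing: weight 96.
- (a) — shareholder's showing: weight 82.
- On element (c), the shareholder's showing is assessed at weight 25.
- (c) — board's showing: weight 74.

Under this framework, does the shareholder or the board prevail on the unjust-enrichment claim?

shareholder

At Stage 1 the shareholder must meet a substantially-more-likely showing (weight exceeds 70): on (a) the weight is 82, which does exceed 70, so (a) meets the standard; on (b) the weight is 96 less the opposing 11 gives net 85, which does exceed 70, so (b) meets the standard.
  Stage 1 is satisfied; the onus moves to the board.
At Stage 2 the board must meet the preponderance of the evidence (weight is at least 50): on (c) the weight is 74 less the opposing 25 gives net 49, < 50, so (c) does not meet the standard.
  Not every element is met, so the board fails to carry Stage 2.
The shareholder prevails.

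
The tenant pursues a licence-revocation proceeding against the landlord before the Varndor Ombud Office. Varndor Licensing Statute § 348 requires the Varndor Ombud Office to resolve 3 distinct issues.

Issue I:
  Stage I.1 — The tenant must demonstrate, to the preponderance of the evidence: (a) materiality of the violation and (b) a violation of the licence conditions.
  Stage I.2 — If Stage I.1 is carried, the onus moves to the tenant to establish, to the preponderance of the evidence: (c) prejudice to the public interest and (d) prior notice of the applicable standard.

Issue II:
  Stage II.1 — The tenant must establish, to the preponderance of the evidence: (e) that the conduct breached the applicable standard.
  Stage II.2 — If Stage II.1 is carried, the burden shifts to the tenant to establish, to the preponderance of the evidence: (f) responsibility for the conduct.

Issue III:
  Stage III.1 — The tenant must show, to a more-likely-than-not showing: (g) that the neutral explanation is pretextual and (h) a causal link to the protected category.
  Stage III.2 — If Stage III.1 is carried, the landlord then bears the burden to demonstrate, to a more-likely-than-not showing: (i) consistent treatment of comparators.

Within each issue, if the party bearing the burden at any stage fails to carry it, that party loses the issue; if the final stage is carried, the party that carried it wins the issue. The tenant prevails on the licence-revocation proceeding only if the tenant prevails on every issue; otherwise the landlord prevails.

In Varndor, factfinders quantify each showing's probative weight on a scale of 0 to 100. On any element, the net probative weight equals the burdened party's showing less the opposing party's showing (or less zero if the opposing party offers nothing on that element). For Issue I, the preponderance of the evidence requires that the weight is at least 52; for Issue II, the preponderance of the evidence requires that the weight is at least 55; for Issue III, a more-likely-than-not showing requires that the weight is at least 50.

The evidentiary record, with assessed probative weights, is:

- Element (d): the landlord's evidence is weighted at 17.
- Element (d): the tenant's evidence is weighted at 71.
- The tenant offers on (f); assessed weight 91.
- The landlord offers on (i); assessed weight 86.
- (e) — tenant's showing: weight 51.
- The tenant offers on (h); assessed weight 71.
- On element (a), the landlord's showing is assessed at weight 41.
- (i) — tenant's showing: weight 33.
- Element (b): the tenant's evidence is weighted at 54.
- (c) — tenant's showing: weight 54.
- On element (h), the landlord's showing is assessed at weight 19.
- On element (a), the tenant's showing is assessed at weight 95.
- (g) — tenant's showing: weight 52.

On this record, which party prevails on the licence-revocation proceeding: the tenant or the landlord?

— Issue I —
At Stage I.1 the tenant must meet the preponderance of the evidence (weight is at least 52): on (a) the weight is 95 less the opposing 41 gives net 54, ≥ 52, so (a) meets the standard; on (b) the weight is 54, which does reach 52, so (b) meets the standard.
  Stage I.1 carried; the burden remains with the tenant.
At Stage I.2 the tenant must meet the preponderance of the evidence (weight is at least 52): on (c) the weight is 54, ≥ 52, so (c) meets the standard; on (d) the weight is 71 less the opposing 17 gives net 54, ≥ 52, so (d) meets the standard.
  Stage I.2 carried; the final stage is satisfied.
With every stage satisfied, the tenant prevails on this issue.
— Issue II —
Stage II.1 (tenant, the preponderance of the evidence, weight is at least 55): (e) 51 < 55 — fails.
  Stage II.1 not carried; the tenant fails its burden.
The analysis ends at Stage II.1; the landlord prevails on this issue.
— Issue III —
Stage III.1 — burden on tenant; standard: a more-likely-than-not showing (weight is at least 50).
    (g): 52 ≥ 50 [met]
    (h): 71 − 19 = 52 ≥ 50 [met]
  All elements met. The burden passes to the landlord.
Stage III.2 — burden on landlord; standard: a more-likely-than-not showing (weight is at least 50).
    (i): 86 − 33 = 53 ≥ 50 [met]
  The landlord carries the last stage.
With every stage satisfied, the landlord prevails on this issue.
Per-issue: Issue I → tenant; Issue II → landlord; Issue III → landlord. The tenant must prevail on every issue; overall, the landlord prevails.

landlord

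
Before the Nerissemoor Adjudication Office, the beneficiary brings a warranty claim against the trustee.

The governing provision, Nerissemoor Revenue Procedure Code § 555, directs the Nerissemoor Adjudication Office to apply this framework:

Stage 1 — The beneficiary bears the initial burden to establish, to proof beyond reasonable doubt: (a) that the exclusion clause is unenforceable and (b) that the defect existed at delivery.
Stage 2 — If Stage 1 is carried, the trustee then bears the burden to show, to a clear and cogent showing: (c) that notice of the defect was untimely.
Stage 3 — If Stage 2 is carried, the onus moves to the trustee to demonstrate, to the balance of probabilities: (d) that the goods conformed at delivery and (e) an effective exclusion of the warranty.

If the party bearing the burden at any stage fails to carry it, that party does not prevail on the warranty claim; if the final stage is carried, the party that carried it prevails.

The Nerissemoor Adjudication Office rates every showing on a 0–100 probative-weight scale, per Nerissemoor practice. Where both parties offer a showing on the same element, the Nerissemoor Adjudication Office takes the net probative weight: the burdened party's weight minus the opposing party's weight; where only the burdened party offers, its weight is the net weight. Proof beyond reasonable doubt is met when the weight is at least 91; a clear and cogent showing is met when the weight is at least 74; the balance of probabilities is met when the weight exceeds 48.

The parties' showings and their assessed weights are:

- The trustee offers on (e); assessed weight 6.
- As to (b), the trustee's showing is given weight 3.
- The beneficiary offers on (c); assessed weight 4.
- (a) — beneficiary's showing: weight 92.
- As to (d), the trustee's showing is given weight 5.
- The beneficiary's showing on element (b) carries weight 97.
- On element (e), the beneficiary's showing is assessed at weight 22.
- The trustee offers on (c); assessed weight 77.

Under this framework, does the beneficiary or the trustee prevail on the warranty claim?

Stage 1 (beneficiary, proof beyond reasonable doubt, weight is at least 91): (a) 92 ≥ 91 — meets; (b) net 97−3=94 ≥ 91 — meets.
  The beneficiary carries Stage 1; the trustee now bears the burden.
Stage 2 (trustee, a clear and cogent showing, weight is at least 74): (c) net 77−4=73 < 74 — fails.
  Not every element is met, so the trustee fails to carry Stage 2.
So the beneficiary prevails.

beneficiary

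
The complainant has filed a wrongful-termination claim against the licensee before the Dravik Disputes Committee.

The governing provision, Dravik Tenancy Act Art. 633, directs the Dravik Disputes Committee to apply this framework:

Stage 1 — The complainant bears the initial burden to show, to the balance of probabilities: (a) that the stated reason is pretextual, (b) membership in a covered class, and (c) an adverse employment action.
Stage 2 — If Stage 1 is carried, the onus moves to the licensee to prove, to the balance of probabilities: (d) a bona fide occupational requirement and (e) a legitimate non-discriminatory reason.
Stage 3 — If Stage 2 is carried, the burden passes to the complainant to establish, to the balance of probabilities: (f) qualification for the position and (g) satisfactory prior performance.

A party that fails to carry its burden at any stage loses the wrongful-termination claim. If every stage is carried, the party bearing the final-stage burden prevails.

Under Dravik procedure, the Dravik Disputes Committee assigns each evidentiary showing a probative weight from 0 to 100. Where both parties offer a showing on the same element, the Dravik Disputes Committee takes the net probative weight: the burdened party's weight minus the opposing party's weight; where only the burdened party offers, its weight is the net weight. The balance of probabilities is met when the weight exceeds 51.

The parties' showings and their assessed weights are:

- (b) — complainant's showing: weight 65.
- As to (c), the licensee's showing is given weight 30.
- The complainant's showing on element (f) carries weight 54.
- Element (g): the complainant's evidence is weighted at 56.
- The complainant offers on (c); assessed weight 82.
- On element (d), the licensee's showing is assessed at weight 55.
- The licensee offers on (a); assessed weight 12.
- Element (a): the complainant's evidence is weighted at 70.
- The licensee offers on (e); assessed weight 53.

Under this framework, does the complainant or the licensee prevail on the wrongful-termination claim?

complainant

Stage 1 — burden on complainant; standard: the balance of probabilities (weight exceeds 51).
    (a): 70 − 12 = 58 > 51 [met]
    (b): 65 > 51 [met]
    (c): 82 − 30 = 52 > 51 [met]
  Stage 1 is satisfied; the onus moves to the licensee.
Stage 2 — burden on licensee; standard: the balance of probabilities (weight exceeds 51).
    (d): 55 > 51 [met]
    (e): 53 > 51 [met]
  Stage 2 carried; the burden shifts to the complainant.
Stage 3 — burden on complainant; standard: the balance of probabilities (weight exceeds 51).
    (f): 54 > 51 [met]
    (g): 56 > 51 [met]
  The complainant carries the last stage.
Every stage carried; the complainant prevails.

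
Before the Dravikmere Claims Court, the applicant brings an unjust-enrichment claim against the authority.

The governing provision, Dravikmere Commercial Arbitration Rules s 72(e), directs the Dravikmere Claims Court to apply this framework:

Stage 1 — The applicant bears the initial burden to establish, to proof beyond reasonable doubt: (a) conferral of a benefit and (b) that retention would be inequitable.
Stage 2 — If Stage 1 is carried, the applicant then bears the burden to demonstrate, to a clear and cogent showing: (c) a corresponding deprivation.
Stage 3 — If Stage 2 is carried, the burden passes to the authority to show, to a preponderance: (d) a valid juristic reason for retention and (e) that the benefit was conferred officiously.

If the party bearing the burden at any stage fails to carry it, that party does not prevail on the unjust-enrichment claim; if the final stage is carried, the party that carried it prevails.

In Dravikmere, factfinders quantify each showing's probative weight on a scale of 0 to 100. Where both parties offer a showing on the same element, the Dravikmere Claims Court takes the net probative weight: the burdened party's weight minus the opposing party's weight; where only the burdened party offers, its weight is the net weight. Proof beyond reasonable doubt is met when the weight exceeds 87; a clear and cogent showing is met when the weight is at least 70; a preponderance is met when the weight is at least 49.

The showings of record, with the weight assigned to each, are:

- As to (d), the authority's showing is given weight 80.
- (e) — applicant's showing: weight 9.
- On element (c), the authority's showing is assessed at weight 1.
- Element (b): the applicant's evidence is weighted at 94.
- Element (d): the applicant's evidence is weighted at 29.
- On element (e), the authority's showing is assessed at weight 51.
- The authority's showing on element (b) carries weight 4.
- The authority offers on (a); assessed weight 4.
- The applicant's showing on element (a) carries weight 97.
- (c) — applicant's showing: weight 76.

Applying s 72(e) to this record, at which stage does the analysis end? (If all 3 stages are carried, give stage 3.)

Stage 1 — burden on applicant; standard: proof beyond reasonable doubt (weight exceeds 87).
    (a): 97 − 4 = 93 > 87 [met]
    (b): 94 − 4 = 90 > 87 [met]
  Stage 1 is satisfied; the applicant continues to bear the burden.
Stage 2 — burden on applicant; standard: a clear and cogent showing (weight is at least 70).
    (c): 76 − 1 = 75 ≥ 70 [met]
  All elements met. The burden passes to the authority.
Stage 3 — burden on authority; standard: a preponderance (weight is at least 49).
    (d): 80 − 29 = 51 ≥ 49 [met]
    (e): 51 − 9 = 42 < 49 [not met]
  The authority does not carry Stage 3.
So the applicant prevails.

stage 3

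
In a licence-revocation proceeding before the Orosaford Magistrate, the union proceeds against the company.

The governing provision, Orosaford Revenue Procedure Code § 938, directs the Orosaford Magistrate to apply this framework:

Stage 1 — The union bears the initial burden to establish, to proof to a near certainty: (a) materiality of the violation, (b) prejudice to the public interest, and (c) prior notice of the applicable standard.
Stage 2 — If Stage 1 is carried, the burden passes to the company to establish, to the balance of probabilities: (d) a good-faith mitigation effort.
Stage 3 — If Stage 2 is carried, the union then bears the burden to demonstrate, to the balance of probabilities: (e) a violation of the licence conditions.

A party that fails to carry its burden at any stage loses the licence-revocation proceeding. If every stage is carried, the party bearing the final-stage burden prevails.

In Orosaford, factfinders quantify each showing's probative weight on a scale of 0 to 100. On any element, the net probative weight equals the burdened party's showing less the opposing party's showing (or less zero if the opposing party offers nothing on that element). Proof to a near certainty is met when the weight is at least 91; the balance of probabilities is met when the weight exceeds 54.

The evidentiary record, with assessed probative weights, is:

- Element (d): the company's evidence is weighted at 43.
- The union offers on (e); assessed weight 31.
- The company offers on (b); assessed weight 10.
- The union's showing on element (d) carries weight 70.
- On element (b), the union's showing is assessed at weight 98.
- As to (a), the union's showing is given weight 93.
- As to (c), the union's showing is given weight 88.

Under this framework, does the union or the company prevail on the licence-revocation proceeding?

company

Stage 1 — burden on union; standard: proof to a near certainty (weight is at least 91).
    (a): 93 ≥ 91 [met]
    (b): 98 − 10 = 88 < 91 [not met]
    (c): 88 < 91 [not met]
  Not every element is met, so the union fails to carry Stage 1.
So the company prevails.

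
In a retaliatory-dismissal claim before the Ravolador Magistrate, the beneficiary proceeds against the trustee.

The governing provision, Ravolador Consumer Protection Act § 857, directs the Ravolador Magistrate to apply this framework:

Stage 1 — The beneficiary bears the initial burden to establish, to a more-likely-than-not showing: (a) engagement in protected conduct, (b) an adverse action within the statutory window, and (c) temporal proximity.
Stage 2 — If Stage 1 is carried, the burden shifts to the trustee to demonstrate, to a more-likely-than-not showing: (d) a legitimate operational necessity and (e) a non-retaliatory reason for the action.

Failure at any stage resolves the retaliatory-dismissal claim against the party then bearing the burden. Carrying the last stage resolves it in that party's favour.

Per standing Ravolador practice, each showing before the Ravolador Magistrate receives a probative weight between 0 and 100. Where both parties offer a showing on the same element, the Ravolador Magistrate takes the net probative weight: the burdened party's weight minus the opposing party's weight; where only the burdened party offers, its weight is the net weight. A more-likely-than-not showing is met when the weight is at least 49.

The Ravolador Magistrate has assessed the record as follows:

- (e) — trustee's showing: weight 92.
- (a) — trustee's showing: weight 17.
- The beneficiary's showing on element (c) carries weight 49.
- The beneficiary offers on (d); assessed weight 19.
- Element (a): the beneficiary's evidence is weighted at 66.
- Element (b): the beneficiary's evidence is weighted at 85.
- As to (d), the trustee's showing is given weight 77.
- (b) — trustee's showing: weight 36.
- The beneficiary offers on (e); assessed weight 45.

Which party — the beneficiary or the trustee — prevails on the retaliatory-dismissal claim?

beneficiary

Stage 1 — burden on beneficiary; standard: a more-likely-than-not showing (weight is at least 49).
    (a): 66 − 17 = 49 ≥ 49 [met]
    (b): 85 − 36 = 49 ≥ 49 [met]
    (c): 49 ≥ 49 [met]
  Stage 1 carried; the burden shifts to the trustee.
Stage 2 — burden on trustee; standard: a more-likely-than-not showing (weight is at least 49).
    (d): 77 − 19 = 58 ≥ 49 [met]
    (e): 92 − 45 = 47 < 49 [not met]
  The trustee does not carry Stage 2.
So the beneficiary prevails.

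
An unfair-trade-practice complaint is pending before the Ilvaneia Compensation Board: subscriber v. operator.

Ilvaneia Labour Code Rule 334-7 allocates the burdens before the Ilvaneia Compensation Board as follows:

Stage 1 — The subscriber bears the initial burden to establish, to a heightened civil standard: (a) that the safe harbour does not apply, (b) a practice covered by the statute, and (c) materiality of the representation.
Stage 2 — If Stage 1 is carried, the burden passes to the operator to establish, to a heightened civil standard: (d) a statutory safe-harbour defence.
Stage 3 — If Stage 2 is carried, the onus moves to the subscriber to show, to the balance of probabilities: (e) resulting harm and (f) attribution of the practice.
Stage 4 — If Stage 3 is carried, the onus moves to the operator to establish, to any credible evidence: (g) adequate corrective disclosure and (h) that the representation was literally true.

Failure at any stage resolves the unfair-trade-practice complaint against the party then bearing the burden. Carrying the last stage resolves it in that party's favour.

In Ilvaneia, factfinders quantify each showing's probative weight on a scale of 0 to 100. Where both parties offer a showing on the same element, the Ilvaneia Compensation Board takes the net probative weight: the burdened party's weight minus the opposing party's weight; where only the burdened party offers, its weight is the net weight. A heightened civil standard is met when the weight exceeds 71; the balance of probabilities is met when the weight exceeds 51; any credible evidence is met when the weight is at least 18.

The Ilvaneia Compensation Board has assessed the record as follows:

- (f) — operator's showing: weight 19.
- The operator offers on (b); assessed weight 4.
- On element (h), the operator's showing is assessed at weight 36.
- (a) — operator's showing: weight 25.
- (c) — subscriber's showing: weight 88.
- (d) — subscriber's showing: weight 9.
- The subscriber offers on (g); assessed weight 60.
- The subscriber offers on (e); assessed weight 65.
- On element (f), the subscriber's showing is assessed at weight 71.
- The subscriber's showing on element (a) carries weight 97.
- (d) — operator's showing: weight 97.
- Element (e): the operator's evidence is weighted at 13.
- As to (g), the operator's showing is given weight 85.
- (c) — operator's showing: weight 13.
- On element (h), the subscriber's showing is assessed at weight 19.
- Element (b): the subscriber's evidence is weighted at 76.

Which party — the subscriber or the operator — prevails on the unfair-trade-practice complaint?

subscriber

Stage 1 (subscriber, a heightened civil standard, weight exceeds 71): (a) net 97−25=72 > 71 — meets; (b) net 76−4=72 > 71 — meets; (c) net 88−13=75 > 71 — meets.
  The subscriber carries Stage 1; the operator now bears the burden.
Stage 2 (operator, a heightened civil standard, weight exceeds 71): (d) net 97−9=88 > 71 — meets.
  Stage 2 is satisfied; the onus moves to the subscriber.
Stage 3 (subscriber, the balance of probabilities, weight exceeds 51): (e) net 65−13=52 > 51 — meets; (f) net 71−19=52 > 51 — meets.
  Stage 3 is satisfied; the onus moves to the operator.
Stage 4 (operator, any credible evidence, weight is at least 18): (g) net 85−60=25 ≥ 18 — meets; (h) net 36−19=17 < 18 — fails.
  The operator does not carry Stage 4.
The analysis ends at Stage 4; the subscriber prevails.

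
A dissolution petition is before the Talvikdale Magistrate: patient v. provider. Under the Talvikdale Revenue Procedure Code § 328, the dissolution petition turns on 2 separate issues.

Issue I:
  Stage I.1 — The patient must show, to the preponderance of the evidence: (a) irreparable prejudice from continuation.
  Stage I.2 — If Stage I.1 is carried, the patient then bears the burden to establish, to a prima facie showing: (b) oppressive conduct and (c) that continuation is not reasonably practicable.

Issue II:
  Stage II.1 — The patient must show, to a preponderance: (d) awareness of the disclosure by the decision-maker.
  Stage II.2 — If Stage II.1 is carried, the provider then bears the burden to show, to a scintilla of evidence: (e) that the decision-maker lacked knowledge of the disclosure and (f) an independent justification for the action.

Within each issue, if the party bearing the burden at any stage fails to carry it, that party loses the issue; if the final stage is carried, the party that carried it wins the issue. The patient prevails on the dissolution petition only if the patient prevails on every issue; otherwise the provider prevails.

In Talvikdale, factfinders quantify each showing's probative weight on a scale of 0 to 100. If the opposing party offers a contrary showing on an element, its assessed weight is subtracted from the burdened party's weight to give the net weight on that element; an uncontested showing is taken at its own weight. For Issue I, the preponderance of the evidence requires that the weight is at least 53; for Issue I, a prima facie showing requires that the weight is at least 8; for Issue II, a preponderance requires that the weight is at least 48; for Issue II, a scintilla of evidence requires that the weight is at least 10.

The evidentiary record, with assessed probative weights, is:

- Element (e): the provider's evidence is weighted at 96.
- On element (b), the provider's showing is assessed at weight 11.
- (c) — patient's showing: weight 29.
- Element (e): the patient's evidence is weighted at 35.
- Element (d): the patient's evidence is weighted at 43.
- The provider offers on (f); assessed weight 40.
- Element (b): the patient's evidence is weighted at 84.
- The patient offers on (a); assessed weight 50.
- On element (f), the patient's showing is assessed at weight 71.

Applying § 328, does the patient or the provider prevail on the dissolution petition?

provider

— Issue I —
Stage I.1 (patient, the preponderance of the evidence, weight is at least 53): (a) 50 < 53 — fails.
  Not every element is met, so the patient fails to carry Stage I.1.
The provider prevails on this issue.
— Issue II —
Stage II.1 (patient, a preponderance, weight is at least 48): (d) 43 < 48 — fails.
  Stage II.1 not carried; the patient fails its burden.
The analysis ends at Stage II.1; the provider prevails on this issue.
Per-issue: Issue I → provider; Issue II → provider. The patient must prevail on every issue; overall, the provider prevails.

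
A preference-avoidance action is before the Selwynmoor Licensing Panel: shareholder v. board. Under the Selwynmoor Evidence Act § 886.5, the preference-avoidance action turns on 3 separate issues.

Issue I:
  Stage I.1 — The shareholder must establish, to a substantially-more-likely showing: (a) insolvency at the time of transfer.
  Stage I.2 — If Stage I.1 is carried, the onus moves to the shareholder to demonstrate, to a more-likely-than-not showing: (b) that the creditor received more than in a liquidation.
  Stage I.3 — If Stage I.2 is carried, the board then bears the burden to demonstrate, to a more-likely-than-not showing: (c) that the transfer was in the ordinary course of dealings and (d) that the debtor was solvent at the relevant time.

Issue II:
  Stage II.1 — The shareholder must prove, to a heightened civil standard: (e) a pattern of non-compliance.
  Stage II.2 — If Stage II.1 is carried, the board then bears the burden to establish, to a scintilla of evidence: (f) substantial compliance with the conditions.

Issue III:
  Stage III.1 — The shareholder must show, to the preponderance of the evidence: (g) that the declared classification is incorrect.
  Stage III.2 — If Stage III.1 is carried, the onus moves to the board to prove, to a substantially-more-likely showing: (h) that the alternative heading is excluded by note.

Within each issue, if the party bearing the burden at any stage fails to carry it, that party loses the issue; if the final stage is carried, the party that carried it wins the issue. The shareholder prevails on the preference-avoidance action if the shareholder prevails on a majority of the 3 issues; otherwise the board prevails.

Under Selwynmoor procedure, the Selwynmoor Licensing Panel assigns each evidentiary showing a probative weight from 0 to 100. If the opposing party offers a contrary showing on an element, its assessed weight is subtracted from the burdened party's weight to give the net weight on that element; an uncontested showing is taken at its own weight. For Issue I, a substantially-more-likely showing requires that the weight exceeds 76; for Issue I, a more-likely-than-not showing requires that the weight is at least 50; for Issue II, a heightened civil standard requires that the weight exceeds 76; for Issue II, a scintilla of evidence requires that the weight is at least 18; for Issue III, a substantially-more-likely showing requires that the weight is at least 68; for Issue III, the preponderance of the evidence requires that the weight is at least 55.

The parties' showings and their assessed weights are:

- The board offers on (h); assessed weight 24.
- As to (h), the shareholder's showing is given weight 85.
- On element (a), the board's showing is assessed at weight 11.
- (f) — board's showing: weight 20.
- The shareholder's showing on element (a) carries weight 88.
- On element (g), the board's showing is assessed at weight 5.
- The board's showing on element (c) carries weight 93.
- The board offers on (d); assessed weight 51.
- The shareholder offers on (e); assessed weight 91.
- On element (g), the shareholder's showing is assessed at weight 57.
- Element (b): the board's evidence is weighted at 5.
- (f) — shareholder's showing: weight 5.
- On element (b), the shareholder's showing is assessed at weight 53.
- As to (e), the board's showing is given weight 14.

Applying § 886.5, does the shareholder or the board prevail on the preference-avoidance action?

— Issue I —
Stage I.1 — burden on shareholder; standard: a substantially-more-likely showing (weight exceeds 76).
    (a): 88 − 11 = 77 > 76 [met]
  All elements met. The shareholder retains the burden for Stage I.2.
Stage I.2 — burden on shareholder; standard: a more-likely-than-not showing (weight is at least 50).
    (b): 53 − 5 = 48 < 50 [not met]
  Stage I.2 not carried; the shareholder fails its burden.
The analysis ends at Stage I.2; the board prevails on this issue.
— Issue II —
Stage II.1 (shareholder, a heightened civil standard, weight exceeds 76): (e) net 91−14=77 > 76 — meets.
  Stage II.1 is satisfied; the onus moves to the board.
Stage II.2 (board, a scintilla of evidence, weight is at least 18): (f) net 20−5=15 < 18 — fails.
  Stage II.2 not carried; the board fails its burden.
The shareholder prevails on this issue.
— Issue III —
At Stage III.1 the shareholder must meet the preponderance of the evidence (weight is at least 55): on (g) the weight is 57 less the opposing 5 gives net 52, which does not reach 55, so (g) does not meet the standard.
  The shareholder does not carry Stage III.1.
The board prevails on this issue.
Per-issue: Issue I → board; Issue II → shareholder; Issue III → board. The shareholder must prevail on a majority of issues; overall, the board prevails.

board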